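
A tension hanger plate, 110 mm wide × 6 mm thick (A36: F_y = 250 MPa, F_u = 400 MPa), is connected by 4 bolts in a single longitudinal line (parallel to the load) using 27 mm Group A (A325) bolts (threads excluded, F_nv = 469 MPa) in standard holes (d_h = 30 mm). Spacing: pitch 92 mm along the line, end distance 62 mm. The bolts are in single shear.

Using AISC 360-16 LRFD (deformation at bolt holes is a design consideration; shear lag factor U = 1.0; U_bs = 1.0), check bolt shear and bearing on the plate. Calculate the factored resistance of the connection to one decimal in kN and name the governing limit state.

Bolt shear: A_b = π(27)²/4 = 572.56 mm². φR_n = 0.75 × 469 × 572.56 × 4 × 1 = 805.6 kN.
Bearing (6 mm plate, F_u = 400 MPa): end bolts L_c = 62 − 30/2 = 47, R_n = min(1.2×47×6×400, 2.4×27×6×400) = 135.36 kN/bolt; interior L_c = 92 − 30 = 62, R_n = 155.52 kN/bolt. φR_n = 0.75 × (1×135.36 + 3×155.52) = 451.4 kN.
Governing: min(805.6, 451.4) = 451.4 kN → bearing.

451.4 kN (bearing governs)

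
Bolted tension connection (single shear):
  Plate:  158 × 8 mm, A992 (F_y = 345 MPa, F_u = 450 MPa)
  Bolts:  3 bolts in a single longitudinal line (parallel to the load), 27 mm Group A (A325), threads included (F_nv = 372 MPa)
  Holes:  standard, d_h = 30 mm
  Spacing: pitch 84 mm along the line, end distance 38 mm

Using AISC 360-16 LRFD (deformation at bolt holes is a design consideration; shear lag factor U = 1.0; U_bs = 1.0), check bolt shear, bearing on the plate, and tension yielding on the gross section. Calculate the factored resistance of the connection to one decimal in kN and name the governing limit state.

392.5 kN (gross-section yield governs)

Bolt shear: A_b = π(27)²/4 = 572.56 mm². φR_n = 0.75 × 372 × 572.56 × 3 × 1 = 479.2 kN.
Bearing (8 mm plate, F_u = 450 MPa): end bolts L_c = 38 − 30/2 = 23, R_n = min(1.2×23×8×450, 2.4×27×8×450) = 99.36 kN/bolt; interior L_c = 84 − 30 = 54, R_n = 233.28 kN/bolt. φR_n = 0.75 × (1×99.36 + 2×233.28) = 424.4 kN.
Tension yield (gross): A_g = 158×8 = 1264 mm². φR_n = 0.90 × 345 × 1264 = 392.5 kN.
Governing: min(479.2, 424.4, 392.5) = 392.5 kN → gross-section yield.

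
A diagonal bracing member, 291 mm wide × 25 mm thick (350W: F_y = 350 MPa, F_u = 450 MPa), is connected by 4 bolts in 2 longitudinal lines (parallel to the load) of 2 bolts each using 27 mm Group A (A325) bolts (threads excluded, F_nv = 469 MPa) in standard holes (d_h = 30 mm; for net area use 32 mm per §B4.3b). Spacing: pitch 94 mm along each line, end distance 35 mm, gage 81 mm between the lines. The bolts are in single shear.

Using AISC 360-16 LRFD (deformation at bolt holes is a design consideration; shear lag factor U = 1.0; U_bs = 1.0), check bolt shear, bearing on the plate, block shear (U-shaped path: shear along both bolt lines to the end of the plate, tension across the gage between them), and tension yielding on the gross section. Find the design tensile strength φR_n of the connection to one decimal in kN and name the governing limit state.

Bolt shear: A_b = π(27)²/4 = 572.56 mm². φR_n = 0.75 × 469 × 572.56 × 4 × 1 = 805.6 kN.
Bearing (25 mm plate, F_u = 450 MPa): end bolts L_c = 35 − 30/2 = 20, R_n = min(1.2×20×25×450, 2.4×27×25×450) = 270 kN/bolt; interior L_c = 94 − 30 = 64, R_n = 729 kN/bolt. φR_n = 0.75 × (2×270 + 2×729) = 1498.5 kN.
Block shear: shear path 2×[35+1×94] = 2×129 mm, A_gv = 6450, A_nv = 2×(129 − 1.5×32)×25 = 4050 mm²; tension across gage: (81 − 1×32)×25 = 1225 mm². R_n = min(0.6×450×4050, 0.6×350×6450) + 1.0×450×1225 = min(1093.5, 1354.5) + 551.25 = 1644.8 kN. φR_n = 0.75 × 1644.8 = 1233.6 kN.
Tension yield (gross): A_g = 291×25 = 7275 mm². φR_n = 0.90 × 350 × 7275 = 2291.6 kN.
Governing: min(805.6, 1498.5, 1233.6, 2291.6) = 805.6 kN → bolt shear.

805.6 kN (bolt shear governs)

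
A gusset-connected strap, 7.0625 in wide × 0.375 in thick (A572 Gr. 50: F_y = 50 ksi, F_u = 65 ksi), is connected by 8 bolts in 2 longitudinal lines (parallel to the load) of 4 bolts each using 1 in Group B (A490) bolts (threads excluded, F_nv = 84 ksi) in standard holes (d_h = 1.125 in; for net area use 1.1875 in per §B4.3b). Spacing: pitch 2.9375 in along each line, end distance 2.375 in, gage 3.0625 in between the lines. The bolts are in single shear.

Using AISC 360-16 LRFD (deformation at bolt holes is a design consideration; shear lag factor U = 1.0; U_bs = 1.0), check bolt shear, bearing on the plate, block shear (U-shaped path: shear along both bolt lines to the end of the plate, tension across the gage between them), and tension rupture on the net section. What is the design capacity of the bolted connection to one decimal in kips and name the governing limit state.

85.7 kips (net-section rupture governs)

Bolt shear: A_b = π(1)²/4 = 0.7854 in². φR_n = 0.75 × 84 × 0.7854 × 8 × 1 = 395.8 kips.
Bearing (0.375 in plate, F_u = 65 ksi): end bolts L_c = 2.375 − 1.125/2 = 1.8125, R_n = min(1.2×1.8125×0.375×65, 2.4×1×0.375×65) = 53.016 kips/bolt; interior L_c = 2.9375 − 1.125 = 1.8125, R_n = 53.016 kips/bolt. φR_n = 0.75 × (2×53.016 + 6×53.016) = 318.1 kips.
Block shear: shear path 2×[2.375+3×2.9375] = 2×11.1875 in, A_gv = 8.3906, A_nv = 2×(11.1875 − 3.5×1.1875)×0.375 = 5.2734 in²; tension across gage: (3.0625 − 1×1.1875)×0.375 = 0.70313 in². R_n = min(0.6×65×5.2734, 0.6×50×8.3906) + 1.0×65×0.70313 = min(205.66, 251.72) + 45.703 = 251.36 kips. φR_n = 0.75 × 251.36 = 188.5 kips.
Tension rupture (net): A_n = (7.0625 − 2×1.1875)×0.375 = 1.7578 in² (U = 1.0, A_e = A_n). φR_n = 0.75 × 65 × 1.7578 = 85.7 kips.
Governing: min(395.8, 318.1, 188.5, 85.7) = 85.7 kips → net-section rupture.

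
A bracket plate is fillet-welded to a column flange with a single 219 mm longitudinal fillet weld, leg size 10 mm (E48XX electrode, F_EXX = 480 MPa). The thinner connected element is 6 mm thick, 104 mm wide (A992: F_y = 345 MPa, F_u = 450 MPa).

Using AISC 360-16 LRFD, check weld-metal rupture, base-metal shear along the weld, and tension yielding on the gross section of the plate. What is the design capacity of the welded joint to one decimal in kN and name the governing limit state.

193.8 kN (gross-section yield governs)

Weld metal: throat = 0.707×10 = 7.07 mm, L = 219 mm. φR_n = 0.75 × 0.6 × 480 × 7.07 × 219 = 334.4 kN.
Base metal shear (6 mm plate): yield φR_n = 1.0×0.6×345×6×219 = 272.0 kN; rupture φR_n = 0.75×0.6×450×6×219 = 266.1 kN; take 266.1 kN (rupture).
Tension yield (gross): A_g = 104×6 = 624 mm². φR_n = 0.90 × 345 × 624 = 193.8 kN.
Governing: min(334.4, 266.1, 193.8) = 193.8 kN → gross-section yield.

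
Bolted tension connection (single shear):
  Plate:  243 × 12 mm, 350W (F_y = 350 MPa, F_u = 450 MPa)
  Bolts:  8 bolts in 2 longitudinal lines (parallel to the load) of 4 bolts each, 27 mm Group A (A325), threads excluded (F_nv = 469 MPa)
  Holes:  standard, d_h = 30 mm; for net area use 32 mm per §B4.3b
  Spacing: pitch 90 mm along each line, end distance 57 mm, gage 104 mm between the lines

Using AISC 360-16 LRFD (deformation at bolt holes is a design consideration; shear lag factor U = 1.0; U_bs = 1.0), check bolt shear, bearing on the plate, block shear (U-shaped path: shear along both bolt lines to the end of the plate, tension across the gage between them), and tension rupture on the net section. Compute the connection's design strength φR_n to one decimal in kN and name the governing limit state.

Bolt shear: A_b = π(27)²/4 = 572.56 mm². φR_n = 0.75 × 469 × 572.56 × 8 × 1 = 1611.2 kN.
Bearing (12 mm plate, F_u = 450 MPa): end bolts L_c = 57 − 30/2 = 42, R_n = min(1.2×42×12×450, 2.4×27×12×450) = 272.16 kN/bolt; interior L_c = 90 − 30 = 60, R_n = 349.92 kN/bolt. φR_n = 0.75 × (2×272.16 + 6×349.92) = 1982.9 kN.
Block shear: shear path 2×[57+3×90] = 2×327 mm, A_gv = 7848, A_nv = 2×(327 − 3.5×32)×12 = 5160 mm²; tension across gage: (104 − 1×32)×12 = 864 mm². R_n = min(0.6×450×5160, 0.6×350×7848) + 1.0×450×864 = min(1393.2, 1648.1) + 388.8 = 1782 kN. φR_n = 0.75 × 1782 = 1336.5 kN.
Tension rupture (net): A_n = (243 − 2×32)×12 = 2148 mm² (U = 1.0, A_e = A_n). φR_n = 0.75 × 450 × 2148 = 725.0 kN.
Governing: min(1611.2, 1982.9, 1336.5, 725.0) = 725.0 kN → net-section rupture.

725.0 kN (net-section rupture governs)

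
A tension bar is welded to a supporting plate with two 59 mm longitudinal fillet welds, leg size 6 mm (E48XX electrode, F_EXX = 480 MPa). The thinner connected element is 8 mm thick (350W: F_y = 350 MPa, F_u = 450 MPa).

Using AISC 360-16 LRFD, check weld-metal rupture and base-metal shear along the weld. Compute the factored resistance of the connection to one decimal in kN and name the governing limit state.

108.1 kN (weld metal governs)

Weld metal: throat = 0.707×6 = 4.242 mm, L = 2×59 = 118 mm. φR_n = 0.75 × 0.6 × 480 × 4.242 × 118 = 108.1 kN.
Base metal shear (8 mm plate): yield φR_n = 1.0×0.6×350×8×118 = 198.2 kN; rupture φR_n = 0.75×0.6×450×8×118 = 191.2 kN; take 191.2 kN (rupture).
Governing: min(108.1, 191.2) = 108.1 kN → weld metal.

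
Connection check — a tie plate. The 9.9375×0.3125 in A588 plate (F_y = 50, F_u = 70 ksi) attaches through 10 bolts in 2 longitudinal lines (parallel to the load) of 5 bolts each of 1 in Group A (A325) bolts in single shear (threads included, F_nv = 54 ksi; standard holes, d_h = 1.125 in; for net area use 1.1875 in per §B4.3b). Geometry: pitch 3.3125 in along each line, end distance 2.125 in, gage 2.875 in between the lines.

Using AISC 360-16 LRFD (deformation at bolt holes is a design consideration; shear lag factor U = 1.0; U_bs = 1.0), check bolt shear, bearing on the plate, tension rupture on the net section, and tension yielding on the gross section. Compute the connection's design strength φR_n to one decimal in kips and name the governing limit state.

124.1 kips (net-section rupture governs)

Bolt shear: A_b = π(1)²/4 = 0.7854 in². φR_n = 0.75 × 54 × 0.7854 × 10 × 1 = 318.1 kips.
Bearing (0.3125 in plate, F_u = 70 ksi): end bolts L_c = 2.125 − 1.125/2 = 1.5625, R_n = min(1.2×1.5625×0.3125×70, 2.4×1×0.3125×70) = 41.016 kips/bolt; interior L_c = 3.3125 − 1.125 = 2.1875, R_n = 52.5 kips/bolt. φR_n = 0.75 × (2×41.016 + 8×52.5) = 376.5 kips.
Tension rupture (net): A_n = (9.9375 − 2×1.1875)×0.3125 = 2.3633 in² (U = 1.0, A_e = A_n). φR_n = 0.75 × 70 × 2.3633 = 124.1 kips.
Tension yield (gross): A_g = 9.9375×0.3125 = 3.1055 in². φR_n = 0.90 × 50 × 3.1055 = 139.7 kips.
Governing: min(318.1, 376.5, 124.1, 139.7) = 124.1 kips → net-section rupture.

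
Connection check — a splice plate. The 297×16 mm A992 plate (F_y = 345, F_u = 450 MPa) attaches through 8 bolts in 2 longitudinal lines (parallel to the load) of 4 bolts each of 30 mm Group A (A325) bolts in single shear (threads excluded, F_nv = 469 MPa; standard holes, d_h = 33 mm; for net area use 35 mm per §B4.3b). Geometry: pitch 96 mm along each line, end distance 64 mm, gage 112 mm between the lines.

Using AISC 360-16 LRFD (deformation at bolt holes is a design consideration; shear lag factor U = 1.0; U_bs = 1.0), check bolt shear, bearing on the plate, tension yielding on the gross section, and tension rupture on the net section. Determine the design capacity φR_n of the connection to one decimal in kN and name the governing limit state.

Bolt shear: A_b = π(30)²/4 = 706.86 mm². φR_n = 0.75 × 469 × 706.86 × 8 × 1 = 1989.1 kN.
Bearing (16 mm plate, F_u = 450 MPa): end bolts L_c = 64 − 33/2 = 47.5, R_n = min(1.2×47.5×16×450, 2.4×30×16×450) = 410.4 kN/bolt; interior L_c = 96 − 33 = 63, R_n = 518.4 kN/bolt. φR_n = 0.75 × (2×410.4 + 6×518.4) = 2948.4 kN.
Tension yield (gross): A_g = 297×16 = 4752 mm². φR_n = 0.90 × 345 × 4752 = 1475.5 kN.
Tension rupture (net): A_n = (297 − 2×35)×16 = 3632 mm² (U = 1.0, A_e = A_n). φR_n = 0.75 × 450 × 3632 = 1225.8 kN.
Governing: min(1989.1, 2948.4, 1475.5, 1225.8) = 1225.8 kN → net-section rupture.

1225.8 kN (net-section rupture governs)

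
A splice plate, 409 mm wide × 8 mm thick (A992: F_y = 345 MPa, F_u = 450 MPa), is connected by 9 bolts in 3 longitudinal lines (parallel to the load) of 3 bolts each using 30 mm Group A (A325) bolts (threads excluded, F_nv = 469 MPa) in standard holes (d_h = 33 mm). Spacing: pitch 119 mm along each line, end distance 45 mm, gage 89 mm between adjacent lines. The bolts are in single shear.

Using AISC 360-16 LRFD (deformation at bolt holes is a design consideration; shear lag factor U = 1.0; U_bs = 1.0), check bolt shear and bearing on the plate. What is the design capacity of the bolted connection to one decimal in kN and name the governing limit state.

1443.4 kN (bearing governs)

Bolt shear: A_b = π(30)²/4 = 706.86 mm². φR_n = 0.75 × 469 × 706.86 × 9 × 1 = 2237.7 kN.
Bearing (8 mm plate, F_u = 450 MPa): end bolts L_c = 45 − 33/2 = 28.5, R_n = min(1.2×28.5×8×450, 2.4×30×8×450) = 123.12 kN/bolt; interior L_c = 119 − 33 = 86, R_n = 259.2 kN/bolt. φR_n = 0.75 × (3×123.12 + 6×259.2) = 1443.4 kN.
Governing: min(2237.7, 1443.4) = 1443.4 kN → bearing.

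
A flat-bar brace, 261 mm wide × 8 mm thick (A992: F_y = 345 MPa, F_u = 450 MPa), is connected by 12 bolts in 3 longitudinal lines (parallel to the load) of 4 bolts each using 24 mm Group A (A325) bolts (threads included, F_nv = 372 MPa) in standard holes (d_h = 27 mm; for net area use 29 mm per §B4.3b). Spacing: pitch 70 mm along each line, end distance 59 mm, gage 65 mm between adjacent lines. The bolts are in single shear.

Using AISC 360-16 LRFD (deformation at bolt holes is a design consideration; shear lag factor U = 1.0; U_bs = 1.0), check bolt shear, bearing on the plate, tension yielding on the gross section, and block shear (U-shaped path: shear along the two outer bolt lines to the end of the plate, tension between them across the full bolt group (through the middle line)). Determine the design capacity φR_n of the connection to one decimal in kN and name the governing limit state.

Bolt shear: A_b = π(24)²/4 = 452.39 mm². φR_n = 0.75 × 372 × 452.39 × 12 × 1 = 1514.6 kN.
Bearing (8 mm plate, F_u = 450 MPa): end bolts L_c = 59 − 27/2 = 45.5, R_n = min(1.2×45.5×8×450, 2.4×24×8×450) = 196.56 kN/bolt; interior L_c = 70 − 27 = 43, R_n = 185.76 kN/bolt. φR_n = 0.75 × (3×196.56 + 9×185.76) = 1696.1 kN.
Tension yield (gross): A_g = 261×8 = 2088 mm². φR_n = 0.90 × 345 × 2088 = 648.3 kN.
Block shear: shear path 2×[59+3×70] = 2×269 mm, A_gv = 4304, A_nv = 2×(269 − 3.5×29)×8 = 2680 mm²; tension across gage: (130 − 2×29)×8 = 576 mm². R_n = min(0.6×450×2680, 0.6×345×4304) + 1.0×450×576 = min(723.6, 890.93) + 259.2 = 982.8 kN. φR_n = 0.75 × 982.8 = 737.1 kN.
Governing: min(1514.6, 1696.1, 648.3, 737.1) = 648.3 kN → gross-section yield.

648.3 kN (gross-section yield governs)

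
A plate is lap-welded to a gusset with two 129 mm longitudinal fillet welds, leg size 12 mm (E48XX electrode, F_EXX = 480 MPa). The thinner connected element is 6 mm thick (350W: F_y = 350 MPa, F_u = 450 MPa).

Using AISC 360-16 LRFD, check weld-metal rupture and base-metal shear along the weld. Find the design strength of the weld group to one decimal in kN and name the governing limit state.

313.5 kN (base-metal shear governs)

Weld metal: throat = 0.707×12 = 8.484 mm, L = 2×129 = 258 mm. φR_n = 0.75 × 0.6 × 480 × 8.484 × 258 = 472.8 kN.
Base metal shear (6 mm plate): yield φR_n = 1.0×0.6×350×6×258 = 325.1 kN; rupture φR_n = 0.75×0.6×450×6×258 = 313.5 kN; take 313.5 kN (rupture).
Governing: min(472.8, 313.5) = 313.5 kN → base-metal shear.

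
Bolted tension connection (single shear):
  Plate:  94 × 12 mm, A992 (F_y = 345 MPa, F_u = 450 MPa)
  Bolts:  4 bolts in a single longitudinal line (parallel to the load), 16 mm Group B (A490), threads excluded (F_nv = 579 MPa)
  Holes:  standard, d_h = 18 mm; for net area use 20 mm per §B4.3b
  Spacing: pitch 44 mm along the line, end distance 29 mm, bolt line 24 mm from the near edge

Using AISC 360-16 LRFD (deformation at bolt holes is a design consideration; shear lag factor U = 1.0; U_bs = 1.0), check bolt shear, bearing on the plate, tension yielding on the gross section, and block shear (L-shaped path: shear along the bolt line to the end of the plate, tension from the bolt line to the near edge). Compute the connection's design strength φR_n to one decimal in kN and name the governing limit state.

277.8 kN (block shear governs)

Bolt shear: A_b = π(16)²/4 = 201.06 mm². φR_n = 0.75 × 579 × 201.06 × 4 × 1 = 349.2 kN.
Bearing (12 mm plate, F_u = 450 MPa): end bolts L_c = 29 − 18/2 = 20, R_n = min(1.2×20×12×450, 2.4×16×12×450) = 129.6 kN/bolt; interior L_c = 44 − 18 = 26, R_n = 168.48 kN/bolt. φR_n = 0.75 × (1×129.6 + 3×168.48) = 476.3 kN.
Tension yield (gross): A_g = 94×12 = 1128 mm². φR_n = 0.90 × 345 × 1128 = 350.2 kN.
Block shear: shear path 1×[29+3×44] = 1×161 mm, A_gv = 1932, A_nv = 1×(161 − 3.5×20)×12 = 1092 mm²; tension to near edge: (24 − 0.5×20)×12 = 168 mm². R_n = min(0.6×450×1092, 0.6×345×1932) + 1.0×450×168 = min(294.84, 399.92) + 75.6 = 370.44 kN. φR_n = 0.75 × 370.44 = 277.8 kN.
Governing: min(349.2, 476.3, 350.2, 277.8) = 277.8 kN → block shear.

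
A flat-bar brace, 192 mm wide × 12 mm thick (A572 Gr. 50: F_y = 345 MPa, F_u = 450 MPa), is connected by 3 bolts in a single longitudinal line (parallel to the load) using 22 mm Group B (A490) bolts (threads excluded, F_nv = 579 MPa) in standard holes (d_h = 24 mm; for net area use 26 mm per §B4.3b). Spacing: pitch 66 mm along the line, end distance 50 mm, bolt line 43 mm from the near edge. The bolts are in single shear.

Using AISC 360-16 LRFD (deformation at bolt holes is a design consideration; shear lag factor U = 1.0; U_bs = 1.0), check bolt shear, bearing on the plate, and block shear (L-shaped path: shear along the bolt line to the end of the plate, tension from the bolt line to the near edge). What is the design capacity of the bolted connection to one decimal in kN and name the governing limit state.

405.8 kN (block shear governs)

Bolt shear: A_b = π(22)²/4 = 380.13 mm². φR_n = 0.75 × 579 × 380.13 × 3 × 1 = 495.2 kN.
Bearing (12 mm plate, F_u = 450 MPa): end bolts L_c = 50 − 24/2 = 38, R_n = min(1.2×38×12×450, 2.4×22×12×450) = 246.24 kN/bolt; interior L_c = 66 − 24 = 42, R_n = 272.16 kN/bolt. φR_n = 0.75 × (1×246.24 + 2×272.16) = 592.9 kN.
Block shear: shear path 1×[50+2×66] = 1×182 mm, A_gv = 2184, A_nv = 1×(182 − 2.5×26)×12 = 1404 mm²; tension to near edge: (43 − 0.5×26)×12 = 360 mm². R_n = min(0.6×450×1404, 0.6×345×2184) + 1.0×450×360 = min(379.08, 452.09) + 162 = 541.08 kN. φR_n = 0.75 × 541.08 = 405.8 kN.
Governing: min(495.2, 592.9, 405.8) = 405.8 kN → block shear.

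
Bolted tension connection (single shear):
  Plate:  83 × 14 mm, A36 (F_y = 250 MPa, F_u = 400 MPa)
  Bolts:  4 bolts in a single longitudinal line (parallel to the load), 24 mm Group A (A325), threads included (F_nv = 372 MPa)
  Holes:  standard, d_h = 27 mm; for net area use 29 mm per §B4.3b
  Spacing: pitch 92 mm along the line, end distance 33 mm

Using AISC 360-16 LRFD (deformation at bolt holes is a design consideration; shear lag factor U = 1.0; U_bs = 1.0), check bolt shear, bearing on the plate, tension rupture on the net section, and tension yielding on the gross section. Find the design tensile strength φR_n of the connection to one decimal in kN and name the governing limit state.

226.8 kN (net-section rupture governs)

Bolt shear: A_b = π(24)²/4 = 452.39 mm². φR_n = 0.75 × 372 × 452.39 × 4 × 1 = 504.9 kN.
Bearing (14 mm plate, F_u = 400 MPa): end bolts L_c = 33 − 27/2 = 19.5, R_n = min(1.2×19.5×14×400, 2.4×24×14×400) = 131.04 kN/bolt; interior L_c = 92 − 27 = 65, R_n = 322.56 kN/bolt. φR_n = 0.75 × (1×131.04 + 3×322.56) = 824.0 kN.
Tension rupture (net): A_n = (83 − 1×29)×14 = 756 mm² (U = 1.0, A_e = A_n). φR_n = 0.75 × 400 × 756 = 226.8 kN.
Tension yield (gross): A_g = 83×14 = 1162 mm². φR_n = 0.90 × 250 × 1162 = 261.5 kN.
Governing: min(504.9, 824.0, 226.8, 261.5) = 226.8 kN → net-section rupture.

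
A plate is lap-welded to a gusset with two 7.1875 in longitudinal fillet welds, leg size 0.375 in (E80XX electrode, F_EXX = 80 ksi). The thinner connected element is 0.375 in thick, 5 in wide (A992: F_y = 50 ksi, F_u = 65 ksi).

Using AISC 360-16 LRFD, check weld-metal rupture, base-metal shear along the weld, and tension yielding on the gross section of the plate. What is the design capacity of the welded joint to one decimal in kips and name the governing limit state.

84.4 kips (gross-section yield governs)

Weld metal: throat = 0.707×0.375 = 0.26513 in, L = 2×7.1875 = 14.375 in. φR_n = 0.75 × 0.6 × 80 × 0.26513 × 14.375 = 137.2 kips.
Base metal shear (0.375 in plate): yield φR_n = 1.0×0.6×50×0.375×14.375 = 161.7 kips; rupture φR_n = 0.75×0.6×65×0.375×14.375 = 157.7 kips; take 157.7 kips (rupture).
Tension yield (gross): A_g = 5×0.375 = 1.875 in². φR_n = 0.90 × 50 × 1.875 = 84.4 kips.
Governing: min(137.2, 157.7, 84.4) = 84.4 kips → gross-section yield.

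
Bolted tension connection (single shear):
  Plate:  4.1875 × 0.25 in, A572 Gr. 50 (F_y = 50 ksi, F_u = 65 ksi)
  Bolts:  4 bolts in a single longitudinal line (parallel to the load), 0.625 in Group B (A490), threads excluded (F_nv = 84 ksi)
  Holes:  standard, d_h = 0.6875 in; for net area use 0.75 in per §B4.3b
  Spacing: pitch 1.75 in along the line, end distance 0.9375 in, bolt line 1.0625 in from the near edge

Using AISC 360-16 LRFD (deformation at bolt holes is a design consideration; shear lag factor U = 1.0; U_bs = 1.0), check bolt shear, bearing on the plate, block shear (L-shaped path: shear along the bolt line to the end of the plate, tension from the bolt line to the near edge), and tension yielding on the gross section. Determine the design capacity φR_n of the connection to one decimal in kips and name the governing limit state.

34.4 kips (block shear governs)

Bolt shear: A_b = π(0.625)²/4 = 0.3068 in². φR_n = 0.75 × 84 × 0.3068 × 4 × 1 = 77.3 kips.
Bearing (0.25 in plate, F_u = 65 ksi): end bolts L_c = 0.9375 − 0.6875/2 = 0.59375, R_n = min(1.2×0.59375×0.25×65, 2.4×0.625×0.25×65) = 11.578 kips/bolt; interior L_c = 1.75 − 0.6875 = 1.0625, R_n = 20.719 kips/bolt. φR_n = 0.75 × (1×11.578 + 3×20.719) = 55.3 kips.
Block shear: shear path 1×[0.9375+3×1.75] = 1×6.1875 in, A_gv = 1.5469, A_nv = 1×(6.1875 − 3.5×0.75)×0.25 = 0.89063 in²; tension to near edge: (1.0625 − 0.5×0.75)×0.25 = 0.17188 in². R_n = min(0.6×65×0.89063, 0.6×50×1.5469) + 1.0×65×0.17188 = min(34.735, 46.407) + 11.172 = 45.907 kips. φR_n = 0.75 × 45.907 = 34.4 kips.
Tension yield (gross): A_g = 4.1875×0.25 = 1.0469 in². φR_n = 0.90 × 50 × 1.0469 = 47.1 kips.
Governing: min(77.3, 55.3, 34.4, 47.1) = 34.4 kips → block shear.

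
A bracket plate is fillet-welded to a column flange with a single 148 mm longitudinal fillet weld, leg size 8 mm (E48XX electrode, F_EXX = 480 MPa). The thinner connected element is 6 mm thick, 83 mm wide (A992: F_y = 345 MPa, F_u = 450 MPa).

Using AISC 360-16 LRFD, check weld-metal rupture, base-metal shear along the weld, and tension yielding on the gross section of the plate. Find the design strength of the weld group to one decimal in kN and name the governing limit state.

154.6 kN (gross-section yield governs)

Weld metal: throat = 0.707×8 = 5.656 mm, L = 148 mm. φR_n = 0.75 × 0.6 × 480 × 5.656 × 148 = 180.8 kN.
Base metal shear (6 mm plate): yield φR_n = 1.0×0.6×345×6×148 = 183.8 kN; rupture φR_n = 0.75×0.6×450×6×148 = 179.8 kN; take 179.8 kN (rupture).
Tension yield (gross): A_g = 83×6 = 498 mm². φR_n = 0.90 × 345 × 498 = 154.6 kN.
Governing: min(180.8, 179.8, 154.6) = 154.6 kN → gross-section yield.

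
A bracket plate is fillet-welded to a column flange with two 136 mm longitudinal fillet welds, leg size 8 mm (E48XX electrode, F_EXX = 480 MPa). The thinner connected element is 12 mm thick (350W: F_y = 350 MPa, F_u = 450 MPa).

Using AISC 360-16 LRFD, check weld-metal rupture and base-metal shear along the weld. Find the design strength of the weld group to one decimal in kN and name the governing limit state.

Weld metal: throat = 0.707×8 = 5.656 mm, L = 2×136 = 272 mm. φR_n = 0.75 × 0.6 × 480 × 5.656 × 272 = 332.3 kN.
Base metal shear (12 mm plate): yield φR_n = 1.0×0.6×350×12×272 = 685.4 kN; rupture φR_n = 0.75×0.6×450×12×272 = 661.0 kN; take 661.0 kN (rupture).
Governing: min(332.3, 661.0) = 332.3 kN → weld metal.

332.3 kN (weld metal governs)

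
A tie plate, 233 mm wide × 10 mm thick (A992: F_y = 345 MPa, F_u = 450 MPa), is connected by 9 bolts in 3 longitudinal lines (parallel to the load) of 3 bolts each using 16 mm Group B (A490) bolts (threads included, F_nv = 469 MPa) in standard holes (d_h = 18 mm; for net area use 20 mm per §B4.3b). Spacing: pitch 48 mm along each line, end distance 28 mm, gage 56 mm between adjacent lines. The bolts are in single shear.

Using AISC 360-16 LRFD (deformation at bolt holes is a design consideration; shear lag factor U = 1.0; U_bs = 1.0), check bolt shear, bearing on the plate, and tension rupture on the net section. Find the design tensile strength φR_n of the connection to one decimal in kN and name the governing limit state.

Bolt shear: A_b = π(16)²/4 = 201.06 mm². φR_n = 0.75 × 469 × 201.06 × 9 × 1 = 636.5 kN.
Bearing (10 mm plate, F_u = 450 MPa): end bolts L_c = 28 − 18/2 = 19, R_n = min(1.2×19×10×450, 2.4×16×10×450) = 102.6 kN/bolt; interior L_c = 48 − 18 = 30, R_n = 162 kN/bolt. φR_n = 0.75 × (3×102.6 + 6×162) = 959.9 kN.
Tension rupture (net): A_n = (233 − 3×20)×10 = 1730 mm² (U = 1.0, A_e = A_n). φR_n = 0.75 × 450 × 1730 = 583.9 kN.
Governing: min(636.5, 959.9, 583.9) = 583.9 kN → net-section rupture.

583.9 kN (net-section rupture governs)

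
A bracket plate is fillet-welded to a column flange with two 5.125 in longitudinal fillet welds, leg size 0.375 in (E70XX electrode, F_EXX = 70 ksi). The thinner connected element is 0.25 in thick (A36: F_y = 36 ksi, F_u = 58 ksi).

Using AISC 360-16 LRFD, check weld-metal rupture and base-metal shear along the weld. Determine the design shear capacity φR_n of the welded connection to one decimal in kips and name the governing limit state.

55.4 kips (base-metal shear governs)

Weld metal: throat = 0.707×0.375 = 0.26513 in, L = 2×5.125 = 10.25 in. φR_n = 0.75 × 0.6 × 70 × 0.26513 × 10.25 = 85.6 kips.
Base metal shear (0.25 in plate): yield φR_n = 1.0×0.6×36×0.25×10.25 = 55.4 kips; rupture φR_n = 0.75×0.6×58×0.25×10.25 = 66.9 kips; take 55.4 kips (yield).
Governing: min(85.6, 55.4) = 55.4 kips → base-metal shear.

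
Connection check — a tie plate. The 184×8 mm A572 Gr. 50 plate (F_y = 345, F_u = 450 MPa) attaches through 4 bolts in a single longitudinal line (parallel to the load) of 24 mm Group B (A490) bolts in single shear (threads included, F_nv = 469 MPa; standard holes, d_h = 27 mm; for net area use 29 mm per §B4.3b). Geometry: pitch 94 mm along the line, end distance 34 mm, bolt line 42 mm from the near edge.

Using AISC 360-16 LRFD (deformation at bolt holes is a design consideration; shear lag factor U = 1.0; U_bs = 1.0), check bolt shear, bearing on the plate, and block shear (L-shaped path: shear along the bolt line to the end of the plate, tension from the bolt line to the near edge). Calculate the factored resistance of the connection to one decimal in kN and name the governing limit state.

421.7 kN (block shear governs)

Bolt shear: A_b = π(24)²/4 = 452.39 mm². φR_n = 0.75 × 469 × 452.39 × 4 × 1 = 636.5 kN.
Bearing (8 mm plate, F_u = 450 MPa): end bolts L_c = 34 − 27/2 = 20.5, R_n = min(1.2×20.5×8×450, 2.4×24×8×450) = 88.56 kN/bolt; interior L_c = 94 − 27 = 67, R_n = 207.36 kN/bolt. φR_n = 0.75 × (1×88.56 + 3×207.36) = 533.0 kN.
Block shear: shear path 1×[34+3×94] = 1×316 mm, A_gv = 2528, A_nv = 1×(316 − 3.5×29)×8 = 1716 mm²; tension to near edge: (42 − 0.5×29)×8 = 220 mm². R_n = min(0.6×450×1716, 0.6×345×2528) + 1.0×450×220 = min(463.32, 523.3) + 99 = 562.32 kN. φR_n = 0.75 × 562.32 = 421.7 kN.
Governing: min(636.5, 533.0, 421.7) = 421.7 kN → block shear.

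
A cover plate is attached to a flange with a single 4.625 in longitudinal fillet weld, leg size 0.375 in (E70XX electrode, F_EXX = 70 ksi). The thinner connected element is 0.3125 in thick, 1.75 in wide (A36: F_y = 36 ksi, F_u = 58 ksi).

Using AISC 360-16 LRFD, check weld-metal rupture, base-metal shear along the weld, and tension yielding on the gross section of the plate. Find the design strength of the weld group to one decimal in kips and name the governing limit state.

Weld metal: throat = 0.707×0.375 = 0.26513 in, L = 4.625 in. φR_n = 0.75 × 0.6 × 70 × 0.26513 × 4.625 = 38.6 kips.
Base metal shear (0.3125 in plate): yield φR_n = 1.0×0.6×36×0.3125×4.625 = 31.2 kips; rupture φR_n = 0.75×0.6×58×0.3125×4.625 = 37.7 kips; take 31.2 kips (yield).
Tension yield (gross): A_g = 1.75×0.3125 = 0.54688 in². φR_n = 0.90 × 36 × 0.54688 = 17.7 kips.
Governing: min(38.6, 31.2, 17.7) = 17.7 kips → gross-section yield.

17.7 kips (gross-section yield governs)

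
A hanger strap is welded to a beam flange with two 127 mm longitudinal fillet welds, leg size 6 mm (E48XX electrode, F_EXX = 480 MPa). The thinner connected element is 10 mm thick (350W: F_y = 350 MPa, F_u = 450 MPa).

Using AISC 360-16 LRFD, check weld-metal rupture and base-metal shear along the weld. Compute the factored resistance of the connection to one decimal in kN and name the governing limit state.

232.7 kN (weld metal governs)

Weld metal: throat = 0.707×6 = 4.242 mm, L = 2×127 = 254 mm. φR_n = 0.75 × 0.6 × 480 × 4.242 × 254 = 232.7 kN.
Base metal shear (10 mm plate): yield φR_n = 1.0×0.6×350×10×254 = 533.4 kN; rupture φR_n = 0.75×0.6×450×10×254 = 514.4 kN; take 514.4 kN (rupture).
Governing: min(232.7, 514.4) = 232.7 kN → weld metal.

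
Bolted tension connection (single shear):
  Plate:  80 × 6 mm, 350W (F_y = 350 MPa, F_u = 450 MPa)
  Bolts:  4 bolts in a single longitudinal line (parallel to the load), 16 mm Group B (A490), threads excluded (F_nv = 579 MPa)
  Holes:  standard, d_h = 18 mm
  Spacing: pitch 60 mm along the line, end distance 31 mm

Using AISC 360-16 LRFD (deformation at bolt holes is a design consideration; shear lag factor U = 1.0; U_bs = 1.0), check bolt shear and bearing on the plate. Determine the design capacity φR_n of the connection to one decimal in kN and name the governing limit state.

Bolt shear: A_b = π(16)²/4 = 201.06 mm². φR_n = 0.75 × 579 × 201.06 × 4 × 1 = 349.2 kN.
Bearing (6 mm plate, F_u = 450 MPa): end bolts L_c = 31 − 18/2 = 22, R_n = min(1.2×22×6×450, 2.4×16×6×450) = 71.28 kN/bolt; interior L_c = 60 − 18 = 42, R_n = 103.68 kN/bolt. φR_n = 0.75 × (1×71.28 + 3×103.68) = 286.7 kN.
Governing: min(349.2, 286.7) = 286.7 kN → bearing.

286.7 kN (bearing governs)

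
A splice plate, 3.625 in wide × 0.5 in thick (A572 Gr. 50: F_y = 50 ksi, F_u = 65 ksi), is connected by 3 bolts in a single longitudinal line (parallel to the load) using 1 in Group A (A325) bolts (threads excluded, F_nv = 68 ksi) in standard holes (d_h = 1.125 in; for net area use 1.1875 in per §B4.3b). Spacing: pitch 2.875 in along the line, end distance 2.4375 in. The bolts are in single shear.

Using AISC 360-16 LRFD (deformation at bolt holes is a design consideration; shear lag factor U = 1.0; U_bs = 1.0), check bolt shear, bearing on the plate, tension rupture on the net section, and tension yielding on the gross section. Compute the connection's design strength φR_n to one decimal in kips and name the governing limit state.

59.4 kips (net-section rupture governs)

Bolt shear: A_b = π(1)²/4 = 0.7854 in². φR_n = 0.75 × 68 × 0.7854 × 3 × 1 = 120.2 kips.
Bearing (0.5 in plate, F_u = 65 ksi): end bolts L_c = 2.4375 − 1.125/2 = 1.875, R_n = min(1.2×1.875×0.5×65, 2.4×1×0.5×65) = 73.125 kips/bolt; interior L_c = 2.875 − 1.125 = 1.75, R_n = 68.25 kips/bolt. φR_n = 0.75 × (1×73.125 + 2×68.25) = 157.2 kips.
Tension rupture (net): A_n = (3.625 − 1×1.1875)×0.5 = 1.2188 in² (U = 1.0, A_e = A_n). φR_n = 0.75 × 65 × 1.2188 = 59.4 kips.
Tension yield (gross): A_g = 3.625×0.5 = 1.8125 in². φR_n = 0.90 × 50 × 1.8125 = 81.6 kips.
Governing: min(120.2, 157.2, 59.4, 81.6) = 59.4 kips → net-section rupture.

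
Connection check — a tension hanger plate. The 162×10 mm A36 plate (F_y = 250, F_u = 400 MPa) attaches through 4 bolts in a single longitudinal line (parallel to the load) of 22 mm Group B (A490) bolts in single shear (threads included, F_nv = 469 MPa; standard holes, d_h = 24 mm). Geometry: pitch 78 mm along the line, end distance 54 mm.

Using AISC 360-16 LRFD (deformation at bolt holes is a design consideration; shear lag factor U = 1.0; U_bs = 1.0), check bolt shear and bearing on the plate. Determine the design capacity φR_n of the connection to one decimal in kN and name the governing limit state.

534.8 kN (bolt shear governs)

Bolt shear: A_b = π(22)²/4 = 380.13 mm². φR_n = 0.75 × 469 × 380.13 × 4 × 1 = 534.8 kN.
Bearing (10 mm plate, F_u = 400 MPa): end bolts L_c = 54 − 24/2 = 42, R_n = min(1.2×42×10×400, 2.4×22×10×400) = 201.6 kN/bolt; interior L_c = 78 − 24 = 54, R_n = 211.2 kN/bolt. φR_n = 0.75 × (1×201.6 + 3×211.2) = 626.4 kN.
Governing: min(534.8, 626.4) = 534.8 kN → bolt shear.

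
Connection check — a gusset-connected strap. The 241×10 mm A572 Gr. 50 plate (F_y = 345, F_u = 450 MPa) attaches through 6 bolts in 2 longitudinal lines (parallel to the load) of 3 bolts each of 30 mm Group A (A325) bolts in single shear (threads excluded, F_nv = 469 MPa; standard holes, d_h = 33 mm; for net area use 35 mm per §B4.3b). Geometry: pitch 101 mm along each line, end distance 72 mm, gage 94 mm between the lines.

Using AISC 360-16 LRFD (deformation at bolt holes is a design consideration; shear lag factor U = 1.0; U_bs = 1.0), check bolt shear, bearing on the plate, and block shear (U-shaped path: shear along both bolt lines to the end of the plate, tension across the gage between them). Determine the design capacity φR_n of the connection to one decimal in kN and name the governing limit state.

Bolt shear: A_b = π(30)²/4 = 706.86 mm². φR_n = 0.75 × 469 × 706.86 × 6 × 1 = 1491.8 kN.
Bearing (10 mm plate, F_u = 450 MPa): end bolts L_c = 72 − 33/2 = 55.5, R_n = min(1.2×55.5×10×450, 2.4×30×10×450) = 299.7 kN/bolt; interior L_c = 101 − 33 = 68, R_n = 324 kN/bolt. φR_n = 0.75 × (2×299.7 + 4×324) = 1421.6 kN.
Block shear: shear path 2×[72+2×101] = 2×274 mm, A_gv = 5480, A_nv = 2×(274 − 2.5×35)×10 = 3730 mm²; tension across gage: (94 − 1×35)×10 = 590 mm². R_n = min(0.6×450×3730, 0.6×345×5480) + 1.0×450×590 = min(1007.1, 1134.4) + 265.5 = 1272.6 kN. φR_n = 0.75 × 1272.6 = 954.5 kN.
Governing: min(1491.8, 1421.6, 954.5) = 954.5 kN → block shear.

954.5 kN (block shear governs)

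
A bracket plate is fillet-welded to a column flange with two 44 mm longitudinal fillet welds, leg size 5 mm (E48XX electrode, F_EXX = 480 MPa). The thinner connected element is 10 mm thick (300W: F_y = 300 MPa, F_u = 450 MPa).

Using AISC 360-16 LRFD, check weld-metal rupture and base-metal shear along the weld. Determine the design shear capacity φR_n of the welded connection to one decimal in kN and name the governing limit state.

67.2 kN (weld metal governs)

Weld metal: throat = 0.707×5 = 3.535 mm, L = 2×44 = 88 mm. φR_n = 0.75 × 0.6 × 480 × 3.535 × 88 = 67.2 kN.
Base metal shear (10 mm plate): yield φR_n = 1.0×0.6×300×10×88 = 158.4 kN; rupture φR_n = 0.75×0.6×450×10×88 = 178.2 kN; take 158.4 kN (yield).
Governing: min(67.2, 158.4) = 67.2 kN → weld metal.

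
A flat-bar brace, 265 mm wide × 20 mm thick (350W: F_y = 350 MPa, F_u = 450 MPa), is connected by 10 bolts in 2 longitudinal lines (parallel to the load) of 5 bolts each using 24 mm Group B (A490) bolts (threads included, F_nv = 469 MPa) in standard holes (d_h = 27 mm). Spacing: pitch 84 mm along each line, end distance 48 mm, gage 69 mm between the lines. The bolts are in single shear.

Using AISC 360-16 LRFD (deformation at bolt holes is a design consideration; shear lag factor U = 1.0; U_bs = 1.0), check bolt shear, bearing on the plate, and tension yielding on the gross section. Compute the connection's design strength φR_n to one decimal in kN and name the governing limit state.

Bolt shear: A_b = π(24)²/4 = 452.39 mm². φR_n = 0.75 × 469 × 452.39 × 10 × 1 = 1591.3 kN.
Bearing (20 mm plate, F_u = 450 MPa): end bolts L_c = 48 − 27/2 = 34.5, R_n = min(1.2×34.5×20×450, 2.4×24×20×450) = 372.6 kN/bolt; interior L_c = 84 − 27 = 57, R_n = 518.4 kN/bolt. φR_n = 0.75 × (2×372.6 + 8×518.4) = 3669.3 kN.
Tension yield (gross): A_g = 265×20 = 5300 mm². φR_n = 0.90 × 350 × 5300 = 1669.5 kN.
Governing: min(1591.3, 3669.3, 1669.5) = 1591.3 kN → bolt shear.

1591.3 kN (bolt shear governs)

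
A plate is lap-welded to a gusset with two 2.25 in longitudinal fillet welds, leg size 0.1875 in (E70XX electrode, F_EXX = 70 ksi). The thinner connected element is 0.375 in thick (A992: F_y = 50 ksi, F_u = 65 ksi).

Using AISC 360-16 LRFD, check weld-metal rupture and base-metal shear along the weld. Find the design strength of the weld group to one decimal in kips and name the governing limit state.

Weld metal: throat = 0.707×0.1875 = 0.13256 in, L = 2×2.25 = 4.5 in. φR_n = 0.75 × 0.6 × 70 × 0.13256 × 4.5 = 18.8 kips.
Base metal shear (0.375 in plate): yield φR_n = 1.0×0.6×50×0.375×4.5 = 50.6 kips; rupture φR_n = 0.75×0.6×65×0.375×4.5 = 49.4 kips; take 49.4 kips (rupture).
Governing: min(18.8, 49.4) = 18.8 kips → weld metal.

18.8 kips (weld metal governs)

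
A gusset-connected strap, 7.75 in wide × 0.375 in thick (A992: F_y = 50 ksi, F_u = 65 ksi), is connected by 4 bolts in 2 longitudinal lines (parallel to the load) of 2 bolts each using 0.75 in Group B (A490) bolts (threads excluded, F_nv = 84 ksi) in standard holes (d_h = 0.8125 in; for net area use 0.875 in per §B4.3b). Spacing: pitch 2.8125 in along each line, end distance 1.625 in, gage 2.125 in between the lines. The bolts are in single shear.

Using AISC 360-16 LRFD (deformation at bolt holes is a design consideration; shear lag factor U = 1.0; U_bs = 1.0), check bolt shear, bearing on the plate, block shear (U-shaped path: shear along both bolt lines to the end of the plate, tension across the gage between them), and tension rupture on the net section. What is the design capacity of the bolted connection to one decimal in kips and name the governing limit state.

91.4 kips (block shear governs)

Bolt shear: A_b = π(0.75)²/4 = 0.44179 in². φR_n = 0.75 × 84 × 0.44179 × 4 × 1 = 111.3 kips.
Bearing (0.375 in plate, F_u = 65 ksi): end bolts L_c = 1.625 − 0.8125/2 = 1.21875, R_n = min(1.2×1.21875×0.375×65, 2.4×0.75×0.375×65) = 35.648 kips/bolt; interior L_c = 2.8125 − 0.8125 = 2, R_n = 43.875 kips/bolt. φR_n = 0.75 × (2×35.648 + 2×43.875) = 119.3 kips.
Block shear: shear path 2×[1.625+1×2.8125] = 2×4.4375 in, A_gv = 3.3281, A_nv = 2×(4.4375 − 1.5×0.875)×0.375 = 2.3438 in²; tension across gage: (2.125 − 1×0.875)×0.375 = 0.46875 in². R_n = min(0.6×65×2.3438, 0.6×50×3.3281) + 1.0×65×0.46875 = min(91.408, 99.843) + 30.469 = 121.88 kips. φR_n = 0.75 × 121.88 = 91.4 kips.
Tension rupture (net): A_n = (7.75 − 2×0.875)×0.375 = 2.25 in² (U = 1.0, A_e = A_n). φR_n = 0.75 × 65 × 2.25 = 109.7 kips.
Governing: min(111.3, 119.3, 91.4, 109.7) = 91.4 kips → block shear.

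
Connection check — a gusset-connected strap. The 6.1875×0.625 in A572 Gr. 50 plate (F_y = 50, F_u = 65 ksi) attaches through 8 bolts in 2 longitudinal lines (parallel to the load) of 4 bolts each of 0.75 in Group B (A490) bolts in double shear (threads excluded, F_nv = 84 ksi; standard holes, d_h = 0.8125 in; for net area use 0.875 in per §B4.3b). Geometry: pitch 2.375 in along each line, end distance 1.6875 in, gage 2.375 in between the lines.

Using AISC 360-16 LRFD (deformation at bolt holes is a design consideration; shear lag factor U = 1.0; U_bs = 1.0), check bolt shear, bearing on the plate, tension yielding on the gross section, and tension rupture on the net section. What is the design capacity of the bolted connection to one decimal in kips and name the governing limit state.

135.2 kips (net-section rupture governs)

Bolt shear: A_b = π(0.75)²/4 = 0.44179 in². φR_n = 0.75 × 84 × 0.44179 × 8 × 2 = 445.3 kips.
Bearing (0.625 in plate, F_u = 65 ksi): end bolts L_c = 1.6875 − 0.8125/2 = 1.28125, R_n = min(1.2×1.28125×0.625×65, 2.4×0.75×0.625×65) = 62.461 kips/bolt; interior L_c = 2.375 − 0.8125 = 1.5625, R_n = 73.125 kips/bolt. φR_n = 0.75 × (2×62.461 + 6×73.125) = 422.8 kips.
Tension yield (gross): A_g = 6.1875×0.625 = 3.8672 in². φR_n = 0.90 × 50 × 3.8672 = 174.0 kips.
Tension rupture (net): A_n = (6.1875 − 2×0.875)×0.625 = 2.7734 in² (U = 1.0, A_e = A_n). φR_n = 0.75 × 65 × 2.7734 = 135.2 kips.
Governing: min(445.3, 422.8, 174.0, 135.2) = 135.2 kips → net-section rupture.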